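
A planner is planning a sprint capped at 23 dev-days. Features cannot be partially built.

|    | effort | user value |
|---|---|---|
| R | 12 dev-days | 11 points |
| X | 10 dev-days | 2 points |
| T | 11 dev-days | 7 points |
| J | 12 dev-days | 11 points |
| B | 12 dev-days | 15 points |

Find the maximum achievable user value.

22

This is an integer program with binary decision variables.
R + T: effort 12 + 11 = 23 ≤ 23, user value 11 + 7 = 18.
T + J: effort 11 + 12 = 23 ≤ 23, user value 7 + 11 = 18.
T + B: effort 11 + 12 = 23 ≤ 23, user value 7 + 15 = 22.
Best is T and B with total user value 22.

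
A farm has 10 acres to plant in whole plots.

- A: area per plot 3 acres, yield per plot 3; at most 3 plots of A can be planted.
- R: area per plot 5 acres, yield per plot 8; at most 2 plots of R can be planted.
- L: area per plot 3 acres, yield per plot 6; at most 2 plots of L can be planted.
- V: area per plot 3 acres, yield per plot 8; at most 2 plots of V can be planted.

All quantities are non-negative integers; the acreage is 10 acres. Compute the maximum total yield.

22

This is a bounded integer knapsack.
1×L and 2×V: area 9 ≤ 10, yield 1·6 + 2·8 = 22.
2×L and 1×V: area 9 ≤ 10, yield 2·6 + 1·8 = 20.
Best is 22.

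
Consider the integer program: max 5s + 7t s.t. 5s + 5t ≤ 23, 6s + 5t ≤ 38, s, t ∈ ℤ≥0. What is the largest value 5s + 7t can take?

Relaxing integrality, the LP optimum is 32.20 at (s,t) = (0, 4.6), which is not an integer point.
(s,t)=(0,4): 5·0+5·4=20≤23, 6·0+5·4=20≤38, objective 28.
(s,t)=(1,3): 5·1+5·3=20≤23, 6·1+5·3=21≤38, objective 26.
(s,t)=(0,3): 5·0+5·3=15≤23, 6·0+5·3=15≤38, objective 21.
The best lattice point is (0,4), giving 28.

28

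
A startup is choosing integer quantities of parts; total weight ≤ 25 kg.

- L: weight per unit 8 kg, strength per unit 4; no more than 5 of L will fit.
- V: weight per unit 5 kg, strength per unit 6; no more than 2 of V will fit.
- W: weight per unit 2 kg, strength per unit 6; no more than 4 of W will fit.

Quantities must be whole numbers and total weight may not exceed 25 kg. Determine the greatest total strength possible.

36

Take 2×V and 4×W: weight 18 ≤ 25, strength 2·6 + 4·6 = 36.
W has the best ratio (6/2) and is taken to its limit of 4; remaining capacity is filled optimally with the others.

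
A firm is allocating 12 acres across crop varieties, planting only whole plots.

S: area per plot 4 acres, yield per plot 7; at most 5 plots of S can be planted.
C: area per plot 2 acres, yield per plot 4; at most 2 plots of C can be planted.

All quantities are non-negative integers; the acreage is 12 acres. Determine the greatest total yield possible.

3×S: area 12 ≤ 12, yield 3·7 = 21.
2×S and 2×C: area 12 ≤ 12, yield 2·7 + 2·4 = 22.
Best is 22.

22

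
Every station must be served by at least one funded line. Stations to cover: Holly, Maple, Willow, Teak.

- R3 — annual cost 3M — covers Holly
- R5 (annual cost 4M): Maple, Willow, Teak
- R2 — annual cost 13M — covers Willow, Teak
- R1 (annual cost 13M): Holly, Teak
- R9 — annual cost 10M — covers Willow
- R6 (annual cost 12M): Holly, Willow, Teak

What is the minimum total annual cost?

Choose R3 and R5: together they cover Holly, Maple, Willow, Teak — every station.
Total annual cost: 3 + 4 = 7.

7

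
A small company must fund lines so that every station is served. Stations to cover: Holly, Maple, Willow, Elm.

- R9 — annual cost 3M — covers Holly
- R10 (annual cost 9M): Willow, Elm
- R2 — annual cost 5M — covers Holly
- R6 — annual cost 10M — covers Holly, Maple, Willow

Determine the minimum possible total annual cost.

19

This is a weighted set-cover instance.
The greedy cost-per-new-station heuristic would pick R9, R10, and R6 for 22, but a cheaper cover exists.
Choose R10 and R6: together they cover Holly, Maple, Willow, Elm — every station.
Total annual cost: 9 + 10 = 19.
No cover costs less than 19.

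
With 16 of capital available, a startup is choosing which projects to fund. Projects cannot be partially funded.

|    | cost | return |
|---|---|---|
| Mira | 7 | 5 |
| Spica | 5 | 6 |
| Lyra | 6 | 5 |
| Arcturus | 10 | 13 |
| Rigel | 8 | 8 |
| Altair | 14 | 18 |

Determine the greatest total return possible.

19

Take Spica and Arcturus: cost 5 + 10 = 15 ≤ 16, return 6 + 13 = 19.
No other feasible combination does better.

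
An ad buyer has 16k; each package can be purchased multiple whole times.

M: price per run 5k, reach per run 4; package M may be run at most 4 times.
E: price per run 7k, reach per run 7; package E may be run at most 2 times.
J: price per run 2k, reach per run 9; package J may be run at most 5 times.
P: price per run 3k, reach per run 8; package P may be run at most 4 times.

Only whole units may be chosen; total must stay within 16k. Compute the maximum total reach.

5×J and 2×P: price 16 ≤ 16, reach 5·9 + 2·8 = 61.
5×J and 1×P: price 13 ≤ 16, reach 5·9 + 1·8 = 53.
Best is 61.

61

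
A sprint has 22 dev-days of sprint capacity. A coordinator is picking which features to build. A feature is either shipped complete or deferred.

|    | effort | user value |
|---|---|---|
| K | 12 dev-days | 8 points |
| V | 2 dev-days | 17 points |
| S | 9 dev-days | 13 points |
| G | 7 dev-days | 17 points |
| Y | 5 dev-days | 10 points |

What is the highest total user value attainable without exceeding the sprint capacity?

Allowing fractional choices, the relaxed optimum would be about 55.6, but features are indivisible.
V + G + Y: effort 2 + 7 + 5 = 14 ≤ 22, user value 17 + 17 + 10 = 44.
K + V + G: effort 12 + 2 + 7 = 21 ≤ 22, user value 8 + 17 + 17 = 42.
V + S + G: effort 2 + 9 + 7 = 18 ≤ 22, user value 17 + 13 + 17 = 47.
Best is V, S, and G with total user value 47.

47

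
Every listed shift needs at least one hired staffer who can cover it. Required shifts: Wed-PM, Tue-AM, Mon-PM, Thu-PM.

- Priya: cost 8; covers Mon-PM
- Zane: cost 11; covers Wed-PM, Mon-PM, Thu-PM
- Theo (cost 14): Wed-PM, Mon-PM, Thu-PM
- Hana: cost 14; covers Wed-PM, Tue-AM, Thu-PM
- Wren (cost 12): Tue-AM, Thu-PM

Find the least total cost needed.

22

This is a weighted set-cover instance.
The greedy cost-per-new-shift heuristic would pick Zane and Wren for 23, but a cheaper cover exists.
Choose Priya and Hana: together they cover Wed-PM, Tue-AM, Mon-PM, Thu-PM — every shift.
Total cost: 8 + 14 = 22.
No cover costs less than 22.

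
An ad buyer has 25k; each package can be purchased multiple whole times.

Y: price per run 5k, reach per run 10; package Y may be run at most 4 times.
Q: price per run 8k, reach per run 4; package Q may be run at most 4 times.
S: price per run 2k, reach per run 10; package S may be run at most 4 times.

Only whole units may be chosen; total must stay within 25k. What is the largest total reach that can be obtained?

70

Take 3×Y and 4×S: price 23 ≤ 25, reach 3·10 + 4·10 = 70.
S has the best ratio (10/2) and is taken to its limit of 4; remaining capacity is filled optimally with the others.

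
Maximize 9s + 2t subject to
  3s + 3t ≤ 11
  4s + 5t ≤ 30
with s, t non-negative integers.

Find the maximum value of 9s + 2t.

(s,t)=(3,0) is feasible, giving 27.
(s,t)=(2,1) is feasible, giving 20.
(s,t)=(2,0) is feasible, giving 18.
The best lattice point is (3,0), giving 27.

27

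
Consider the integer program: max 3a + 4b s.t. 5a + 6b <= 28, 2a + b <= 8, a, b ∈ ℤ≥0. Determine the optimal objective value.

18

Relaxing integrality, the LP optimum is 18.67 at (a,b) = (0, 4.67), which is not an integer point.
(a,b)=(2,3): 5·2+6·3=28≤28, 2·2+1·3=7≤8, objective 18.
(a,b)=(3,2): 5·3+6·2=27≤28, 2·3+1·2=8≤8, objective 17.
(a,b)=(0,4): 5·0+6·4=24≤28, 2·0+1·4=4≤8, objective 16.
Maximum is 18 at (a,b)=(2,3).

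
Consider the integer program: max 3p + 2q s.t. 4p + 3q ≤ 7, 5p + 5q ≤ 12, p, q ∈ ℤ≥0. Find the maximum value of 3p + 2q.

5

Relaxing integrality, the LP optimum is 5.25 at (p,q) = (1.75, 0), which is not an integer point.
(p,q)=(1,1): 4·1+3·1=7≤7, 5·1+5·1=10≤12, objective 5.
(p,q)=(0,2): 4·0+3·2=6≤7, 5·0+5·2=10≤12, objective 4.
(p,q)=(1,0): 4·1+3·0=4≤7, 5·1+5·0=5≤12, objective 3.
(p,q)=(0,1): 4·0+3·1=3≤7, 5·0+5·1=5≤12, objective 2.
Maximum is 5 at (p,q)=(1,1).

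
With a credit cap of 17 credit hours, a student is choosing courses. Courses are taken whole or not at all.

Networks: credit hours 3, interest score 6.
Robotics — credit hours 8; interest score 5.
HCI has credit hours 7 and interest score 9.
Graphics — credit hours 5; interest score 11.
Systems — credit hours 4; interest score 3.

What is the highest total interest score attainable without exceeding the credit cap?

26

Allowing fractional choices, the relaxed optimum would be about 27.5, but courses are indivisible.
Networks + HCI + Graphics: credit hours 3 + 7 + 5 = 15 ≤ 17, interest score 6 + 9 + 11 = 26.
HCI + Graphics + Systems: credit hours 7 + 5 + 4 = 16 ≤ 17, interest score 9 + 11 + 3 = 23.
Networks + Robotics + Graphics: credit hours 3 + 8 + 5 = 16 ≤ 17, interest score 6 + 5 + 11 = 22.
Best is Networks, HCI, and Graphics with total interest score 26.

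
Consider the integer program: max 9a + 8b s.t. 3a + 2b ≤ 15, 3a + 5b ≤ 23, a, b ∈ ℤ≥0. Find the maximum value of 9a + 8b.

The continuous relaxation peaks at (3.22, 2.67) with value 50.33; rounding to a feasible lattice point costs some objective.
(a,b)=(5,0): 3·5+2·0=15≤15, 3·5+5·0=15≤23, objective 45.
(a,b)=(4,1): 3·4+2·1=14≤15, 3·4+5·1=17≤23, objective 44.
(a,b)=(3,2): 3·3+2·2=13≤15, 3·3+5·2=19≤23, objective 43.
(a,b)=(2,3): 3·2+2·3=12≤15, 3·2+5·3=21≤23, objective 42.
No feasible integer point exceeds 45.

45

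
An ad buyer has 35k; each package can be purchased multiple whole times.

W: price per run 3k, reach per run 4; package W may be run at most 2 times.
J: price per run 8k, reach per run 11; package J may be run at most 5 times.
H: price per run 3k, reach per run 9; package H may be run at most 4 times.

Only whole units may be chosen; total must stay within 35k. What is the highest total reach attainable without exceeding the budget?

Take 2×W, 2×J, and 4×H: price 34 ≤ 35, reach 2·4 + 2·11 + 4·9 = 66.
H has the best ratio (9/3) and is taken to its limit of 4; remaining capacity is filled optimally with the others.

66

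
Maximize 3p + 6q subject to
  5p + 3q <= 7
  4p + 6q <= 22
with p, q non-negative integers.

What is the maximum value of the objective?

12

Relaxing integrality, the LP optimum is 14.00 at (p,q) = (0, 2.33), which is not an integer point.
(p,q)=(0,2): 5·0+3·2=6≤7, 4·0+6·2=12≤22, objective 12.
(p,q)=(0,1): 5·0+3·1=3≤7, 4·0+6·1=6≤22, objective 6.
Maximum is 12 at (p,q)=(0,2).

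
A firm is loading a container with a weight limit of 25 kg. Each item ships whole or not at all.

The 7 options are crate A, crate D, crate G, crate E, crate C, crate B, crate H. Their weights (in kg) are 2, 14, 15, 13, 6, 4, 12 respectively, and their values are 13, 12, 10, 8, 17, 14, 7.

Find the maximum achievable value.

52

crate A + crate C + crate B + crate H: weight 2 + 6 + 4 + 12 = 24 ≤ 25, value 13 + 17 + 14 + 7 = 51.
crate A + crate E + crate C + crate B: weight 2 + 13 + 6 + 4 = 25 ≤ 25, value 13 + 8 + 17 + 14 = 52.
crate A + crate C + crate B: weight 2 + 6 + 4 = 12 ≤ 25, value 13 + 17 + 14 = 44.
Best is crate A, crate E, crate C, and crate B with total value 52.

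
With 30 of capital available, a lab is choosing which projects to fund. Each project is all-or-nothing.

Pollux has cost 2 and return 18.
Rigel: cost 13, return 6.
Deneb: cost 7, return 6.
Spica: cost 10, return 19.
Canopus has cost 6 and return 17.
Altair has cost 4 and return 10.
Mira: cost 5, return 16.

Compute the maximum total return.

80

Pollux + Spica + Canopus + Mira: cost 2 + 10 + 6 + 5 = 23 ≤ 30, return 18 + 19 + 17 + 16 = 70.
Pollux + Spica + Canopus + Altair + Mira: cost 2 + 10 + 6 + 4 + 5 = 27 ≤ 30, return 18 + 19 + 17 + 10 + 16 = 80.
Pollux + Deneb + Spica + Canopus + Mira: cost 2 + 7 + 10 + 6 + 5 = 30 ≤ 30, return 18 + 6 + 19 + 17 + 16 = 76.
Best is Pollux, Spica, Canopus, Altair, and Mira with total return 80.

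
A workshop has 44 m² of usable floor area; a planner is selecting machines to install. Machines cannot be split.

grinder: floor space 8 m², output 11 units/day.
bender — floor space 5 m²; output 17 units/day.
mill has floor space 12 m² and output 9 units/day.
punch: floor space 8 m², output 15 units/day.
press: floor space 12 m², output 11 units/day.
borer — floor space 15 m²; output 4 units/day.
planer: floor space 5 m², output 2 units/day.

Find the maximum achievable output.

grinder + bender + punch + press + planer: floor space 8 + 5 + 8 + 12 + 5 = 38 ≤ 44, output 11 + 17 + 15 + 11 + 2 = 56.
grinder + bender + mill + punch + planer: floor space 8 + 5 + 12 + 8 + 5 = 38 ≤ 44, output 11 + 17 + 9 + 15 + 2 = 54.
grinder + bender + punch + press: floor space 8 + 5 + 8 + 12 = 33 ≤ 44, output 11 + 17 + 15 + 11 = 54.
Best is grinder, bender, punch, press, and planer with total output 56.

56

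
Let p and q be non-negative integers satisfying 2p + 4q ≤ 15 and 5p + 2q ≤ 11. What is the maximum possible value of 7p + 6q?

25

Relaxing integrality, the LP optimum is 26.00 at (p,q) = (0.875, 3.31), which is not an integer point.
(p,q)=(1,3) is feasible, giving 25.
(p,q)=(1,2) is feasible, giving 19.
(p,q)=(0,3) is feasible, giving 18.
Maximum is 25 at (p,q)=(1,3).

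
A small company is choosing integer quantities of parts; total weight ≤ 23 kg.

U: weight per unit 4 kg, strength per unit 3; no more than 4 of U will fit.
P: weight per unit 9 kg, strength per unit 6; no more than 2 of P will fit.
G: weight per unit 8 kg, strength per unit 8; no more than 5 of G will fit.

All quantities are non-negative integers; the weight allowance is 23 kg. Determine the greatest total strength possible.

19

1×U, 1×P, and 1×G: weight 21 ≤ 23, strength 1·3 + 1·6 + 1·8 = 17.
1×U and 2×G: weight 20 ≤ 23, strength 1·3 + 2·8 = 19.
Best is 19.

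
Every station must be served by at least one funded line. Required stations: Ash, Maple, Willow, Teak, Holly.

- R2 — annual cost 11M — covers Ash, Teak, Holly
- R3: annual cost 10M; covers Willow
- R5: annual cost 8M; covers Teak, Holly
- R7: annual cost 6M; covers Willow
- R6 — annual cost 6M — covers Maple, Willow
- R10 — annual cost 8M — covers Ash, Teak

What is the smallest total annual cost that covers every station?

17

This is an integer covering problem.
Choose R2 and R6: together they cover Ash, Maple, Willow, Teak, Holly — every station.
Total annual cost: 11 + 6 = 17.
No cover costs less than 17.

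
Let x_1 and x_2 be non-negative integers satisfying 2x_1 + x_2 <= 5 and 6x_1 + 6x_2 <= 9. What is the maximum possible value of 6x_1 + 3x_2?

(x_1,x_2)=(1,0): 2·1+1·0=2≤5, 6·1+6·0=6≤9, objective 6.
(x_1,x_2)=(0,1): 2·0+1·1=1≤5, 6·0+6·1=6≤9, objective 3.
(x_1,x_2)=(0,0): 2·0+1·0=0≤5, 6·0+6·0=0≤9, objective 0.
Maximum is 6 at (x_1,x_2)=(1,0).

6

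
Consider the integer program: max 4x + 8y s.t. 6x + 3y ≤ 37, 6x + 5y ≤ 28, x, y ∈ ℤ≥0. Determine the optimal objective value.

Relaxing integrality, the LP optimum is 44.80 at (x,y) = (0, 5.6), which is not an integer point.
(x,y)=(0,5): 6·0+3·5=15≤37, 6·0+5·5=25≤28, objective 40.
(x,y)=(1,4): 6·1+3·4=18≤37, 6·1+5·4=26≤28, objective 36.
(x,y)=(0,4): 6·0+3·4=12≤37, 6·0+5·4=20≤28, objective 32.
Maximum is 40 at (x,y)=(0,5).

40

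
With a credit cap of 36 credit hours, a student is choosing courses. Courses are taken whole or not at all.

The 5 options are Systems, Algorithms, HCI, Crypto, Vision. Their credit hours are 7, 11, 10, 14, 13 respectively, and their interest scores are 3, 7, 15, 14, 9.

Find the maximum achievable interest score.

Allowing fractional choices, the relaxed optimum would be about 37.3, but courses are indivisible.
Systems + HCI + Crypto: credit hours 7 + 10 + 14 = 31 ≤ 36, interest score 3 + 15 + 14 = 32.
Algorithms + HCI + Vision: credit hours 11 + 10 + 13 = 34 ≤ 36, interest score 7 + 15 + 9 = 31.
Algorithms + HCI + Crypto: credit hours 11 + 10 + 14 = 35 ≤ 36, interest score 7 + 15 + 14 = 36.
Best is Algorithms, HCI, and Crypto with total interest score 36.

36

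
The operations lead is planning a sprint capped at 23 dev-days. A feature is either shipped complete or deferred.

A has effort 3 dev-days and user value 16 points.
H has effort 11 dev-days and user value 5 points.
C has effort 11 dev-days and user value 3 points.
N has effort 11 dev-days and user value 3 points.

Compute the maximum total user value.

Allowing fractional choices, the relaxed optimum would be about 23.5, but features are indivisible.
A + N: effort 3 + 11 = 14 ≤ 23, user value 16 + 3 = 19.
A + H: effort 3 + 11 = 14 ≤ 23, user value 16 + 5 = 21.
A + C: effort 3 + 11 = 14 ≤ 23, user value 16 + 3 = 19.
Best is A and H with total user value 21.

21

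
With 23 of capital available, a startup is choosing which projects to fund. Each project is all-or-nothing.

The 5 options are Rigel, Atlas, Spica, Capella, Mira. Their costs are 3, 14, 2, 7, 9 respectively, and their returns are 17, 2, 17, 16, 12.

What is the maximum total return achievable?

Take Rigel, Spica, Capella, and Mira: cost 3 + 2 + 7 + 9 = 21 ≤ 23, return 17 + 17 + 16 + 12 = 62.
No other feasible combination does better.

62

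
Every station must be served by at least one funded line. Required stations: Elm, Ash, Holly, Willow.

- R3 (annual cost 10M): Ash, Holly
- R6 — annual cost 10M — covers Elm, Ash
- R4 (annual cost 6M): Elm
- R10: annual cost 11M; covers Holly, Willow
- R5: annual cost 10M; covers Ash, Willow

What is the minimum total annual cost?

The greedy cost-per-new-station heuristic would pick R3, R4, and R5 for 26, but a cheaper cover exists.
Choose R6 and R10: together they cover Elm, Ash, Holly, Willow — every station.
Total annual cost: 10 + 11 = 21.
No cover costs less than 21.

21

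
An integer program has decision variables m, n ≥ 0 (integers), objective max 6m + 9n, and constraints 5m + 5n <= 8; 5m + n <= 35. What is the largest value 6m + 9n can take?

Relaxing integrality, the LP optimum is 14.40 at (m,n) = (0, 1.6), which is not an integer point.
(m,n)=(0,1) is feasible, giving 9.
(m,n)=(1,0) is feasible, giving 6.
Maximum is 9 at (m,n)=(0,1).

9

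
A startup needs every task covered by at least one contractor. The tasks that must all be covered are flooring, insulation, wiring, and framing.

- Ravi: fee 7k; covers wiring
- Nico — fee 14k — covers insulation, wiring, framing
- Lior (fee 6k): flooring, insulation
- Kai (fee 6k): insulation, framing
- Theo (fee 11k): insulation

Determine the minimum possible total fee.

19

Choose Ravi, Lior, and Kai: together they cover flooring, insulation, wiring, framing — every task.
Total fee: 7 + 6 + 6 = 19.
No cover costs less than 19.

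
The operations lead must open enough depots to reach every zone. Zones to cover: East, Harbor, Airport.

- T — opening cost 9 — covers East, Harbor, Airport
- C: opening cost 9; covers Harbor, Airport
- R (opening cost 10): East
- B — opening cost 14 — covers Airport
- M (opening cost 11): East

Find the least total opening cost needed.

9

T alone covers East, Harbor, Airport — every zone.
Total opening cost: 9.
No cover costs less than 9.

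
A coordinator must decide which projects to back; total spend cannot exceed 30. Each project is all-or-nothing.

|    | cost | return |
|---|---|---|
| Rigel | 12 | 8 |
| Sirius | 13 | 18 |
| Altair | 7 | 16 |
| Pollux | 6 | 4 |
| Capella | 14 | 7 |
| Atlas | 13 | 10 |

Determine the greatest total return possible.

38

This is a 0-1 knapsack instance.
Sirius + Altair: cost 13 + 7 = 20 ≤ 30, return 18 + 16 = 34.
Sirius + Altair + Pollux: cost 13 + 7 + 6 = 26 ≤ 30, return 18 + 16 + 4 = 38.
Best is Sirius, Altair, and Pollux with total return 38.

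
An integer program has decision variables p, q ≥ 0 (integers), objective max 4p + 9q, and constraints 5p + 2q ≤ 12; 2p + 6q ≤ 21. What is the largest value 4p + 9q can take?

31

Relaxing integrality, the LP optimum is 32.65 at (p,q) = (1.15, 3.12), which is not an integer point.
(p,q)=(1,3): 5·1+2·3=11≤12, 2·1+6·3=20≤21, objective 31.
(p,q)=(0,3): 5·0+2·3=6≤12, 2·0+6·3=18≤21, objective 27.
The best lattice point is (1,3), giving 31.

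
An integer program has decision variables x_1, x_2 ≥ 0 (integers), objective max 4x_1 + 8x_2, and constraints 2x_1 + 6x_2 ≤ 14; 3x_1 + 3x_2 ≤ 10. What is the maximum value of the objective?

The continuous relaxation peaks at (1.5, 1.83) with value 20.67; rounding to a feasible lattice point costs some objective.
(x_1,x_2)=(1,2): 2·1+6·2=14≤14, 3·1+3·2=9≤10, objective 20.
(x_1,x_2)=(2,1): 2·2+6·1=10≤14, 3·2+3·1=9≤10, objective 16.
(x_1,x_2)=(0,2): 2·0+6·2=12≤14, 3·0+3·2=6≤10, objective 16.
(x_1,x_2)=(1,1): 2·1+6·1=8≤14, 3·1+3·1=6≤10, objective 12.
Maximum is 20 at (x_1,x_2)=(1,2).

20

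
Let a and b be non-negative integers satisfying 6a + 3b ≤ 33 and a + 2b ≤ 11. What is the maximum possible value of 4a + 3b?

The continuous relaxation peaks at (3.67, 3.67) with value 25.67; rounding to a feasible lattice point costs some objective.
(a,b)=(4,3) is feasible, giving 25.
(a,b)=(3,4) is feasible, giving 24.
(a,b)=(4,2) is feasible, giving 22.
(a,b)=(3,3) is feasible, giving 21.
The best lattice point is (4,3), giving 25.

25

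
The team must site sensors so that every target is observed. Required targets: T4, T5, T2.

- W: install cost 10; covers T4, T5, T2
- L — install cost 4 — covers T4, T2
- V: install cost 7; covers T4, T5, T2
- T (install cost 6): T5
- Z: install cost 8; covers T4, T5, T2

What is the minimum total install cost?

This is a weighted set-cover instance.
The greedy cost-per-new-target heuristic would pick L and T for 10, but a cheaper cover exists.
V alone covers T4, T5, T2 — every target.
Total install cost: 7.
No cover costs less than 7.

7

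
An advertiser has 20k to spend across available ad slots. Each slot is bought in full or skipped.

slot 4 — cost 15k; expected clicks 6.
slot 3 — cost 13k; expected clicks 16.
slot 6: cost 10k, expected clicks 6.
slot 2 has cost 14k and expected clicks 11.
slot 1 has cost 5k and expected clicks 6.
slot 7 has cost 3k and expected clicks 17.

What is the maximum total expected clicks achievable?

33

slot 3 + slot 7: cost 13 + 3 = 16 ≤ 20, expected clicks 16 + 17 = 33.
slot 6 + slot 1 + slot 7: cost 10 + 5 + 3 = 18 ≤ 20, expected clicks 6 + 6 + 17 = 29.
slot 2 + slot 7: cost 14 + 3 = 17 ≤ 20, expected clicks 11 + 17 = 28.
Best is slot 3 and slot 7 with total expected clicks 33.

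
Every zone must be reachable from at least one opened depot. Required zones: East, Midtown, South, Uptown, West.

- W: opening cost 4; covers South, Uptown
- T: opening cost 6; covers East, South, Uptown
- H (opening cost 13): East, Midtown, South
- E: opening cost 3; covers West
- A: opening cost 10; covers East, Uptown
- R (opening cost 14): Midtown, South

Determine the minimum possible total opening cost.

20

The greedy cost-per-new-zone heuristic would pick W, E, T, and H for 26, but a cheaper cover exists.
Choose W, H, and E: together they cover East, Midtown, South, Uptown, West — every zone.
Total opening cost: 4 + 13 + 3 = 20.
No cover costs less than 20.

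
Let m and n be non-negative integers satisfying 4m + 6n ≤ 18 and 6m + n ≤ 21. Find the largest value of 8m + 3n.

Relaxing integrality, the LP optimum is 29.25 at (m,n) = (3.38, 0.75), which is not an integer point.
(m,n)=(3,1): 4·3+6·1=18≤18, 6·3+1·1=19≤21, objective 27.
(m,n)=(3,0): 4·3+6·0=12≤18, 6·3+1·0=18≤21, objective 24.
(m,n)=(2,1): 4·2+6·1=14≤18, 6·2+1·1=13≤21, objective 19.
The best lattice point is (3,1), giving 27.

27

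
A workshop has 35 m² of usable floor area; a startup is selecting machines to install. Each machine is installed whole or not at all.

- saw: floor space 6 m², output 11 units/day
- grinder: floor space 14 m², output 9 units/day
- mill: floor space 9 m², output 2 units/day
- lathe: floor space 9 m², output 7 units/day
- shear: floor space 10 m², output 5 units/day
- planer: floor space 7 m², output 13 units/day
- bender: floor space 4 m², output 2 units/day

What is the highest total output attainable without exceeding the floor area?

This is an integer program with binary decision variables.
Allowing fractional choices, the relaxed optimum would be about 39.4, but machines are indivisible.
saw + lathe + shear + planer: floor space 6 + 9 + 10 + 7 = 32 ≤ 35, output 11 + 7 + 5 + 13 = 36.
saw + grinder + planer + bender: floor space 6 + 14 + 7 + 4 = 31 ≤ 35, output 11 + 9 + 13 + 2 = 35.
saw + mill + lathe + planer + bender: floor space 6 + 9 + 9 + 7 + 4 = 35 ≤ 35, output 11 + 2 + 7 + 13 + 2 = 35.
Best is saw, lathe, shear, and planer with total output 36.

36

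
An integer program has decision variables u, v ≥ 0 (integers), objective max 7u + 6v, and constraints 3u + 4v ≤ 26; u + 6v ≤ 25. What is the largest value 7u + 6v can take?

(u,v)=(8,0) is feasible, giving 56.
(u,v)=(7,1) is feasible, giving 55.
(u,v)=(7,0) is feasible, giving 49.
No feasible integer point exceeds 56.

56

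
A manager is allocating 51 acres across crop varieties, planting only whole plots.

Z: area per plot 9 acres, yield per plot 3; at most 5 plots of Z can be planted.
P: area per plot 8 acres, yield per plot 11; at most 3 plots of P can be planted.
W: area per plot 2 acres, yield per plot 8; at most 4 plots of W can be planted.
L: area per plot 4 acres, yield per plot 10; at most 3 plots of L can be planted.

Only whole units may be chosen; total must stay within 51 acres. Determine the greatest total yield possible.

95

This is a bounded integer knapsack.
3×P, 4×W, and 3×L: area 44 ≤ 51, yield 3·11 + 4·8 + 3·10 = 95.
1×Z, 3×P, 3×W, and 3×L: area 51 ≤ 51, yield 1·3 + 3·11 + 3·8 + 3·10 = 90.
Best is 95.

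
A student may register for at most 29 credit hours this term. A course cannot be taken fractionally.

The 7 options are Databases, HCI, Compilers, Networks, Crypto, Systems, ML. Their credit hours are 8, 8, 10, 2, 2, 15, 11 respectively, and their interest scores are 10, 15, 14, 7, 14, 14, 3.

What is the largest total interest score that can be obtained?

HCI + Compilers + Networks + Crypto: credit hours 8 + 10 + 2 + 2 = 22 ≤ 29, interest score 15 + 14 + 7 + 14 = 50.
HCI + Networks + Crypto + Systems: credit hours 8 + 2 + 2 + 15 = 27 ≤ 29, interest score 15 + 7 + 14 + 14 = 50.
Databases + HCI + Compilers + Crypto: credit hours 8 + 8 + 10 + 2 = 28 ≤ 29, interest score 10 + 15 + 14 + 14 = 53.
Best is Databases, HCI, Compilers, and Crypto with total interest score 53.

53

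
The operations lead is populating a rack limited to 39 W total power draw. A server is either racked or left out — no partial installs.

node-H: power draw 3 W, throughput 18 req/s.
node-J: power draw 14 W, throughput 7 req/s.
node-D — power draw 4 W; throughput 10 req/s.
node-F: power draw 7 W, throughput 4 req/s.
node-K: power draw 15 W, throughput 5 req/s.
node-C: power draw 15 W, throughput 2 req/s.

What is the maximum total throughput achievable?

40

Allowing fractional choices, the relaxed optimum would be about 42.7, but servers are indivisible.
node-H + node-J + node-D + node-F: power draw 3 + 14 + 4 + 7 = 28 ≤ 39, throughput 18 + 7 + 10 + 4 = 39.
node-H + node-J + node-D + node-K: power draw 3 + 14 + 4 + 15 = 36 ≤ 39, throughput 18 + 7 + 10 + 5 = 40.
Best is node-H, node-J, node-D, and node-K with total throughput 40.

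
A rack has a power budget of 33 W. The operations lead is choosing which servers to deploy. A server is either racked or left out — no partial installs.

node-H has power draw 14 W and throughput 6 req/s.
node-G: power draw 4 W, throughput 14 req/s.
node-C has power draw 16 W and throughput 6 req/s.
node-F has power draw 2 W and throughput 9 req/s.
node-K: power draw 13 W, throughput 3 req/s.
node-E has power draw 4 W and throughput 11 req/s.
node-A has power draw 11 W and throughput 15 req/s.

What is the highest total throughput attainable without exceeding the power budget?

Allowing fractional choices, the relaxed optimum would be about 54.1, but servers are indivisible.
node-G + node-F + node-E + node-A: power draw 4 + 2 + 4 + 11 = 21 ≤ 33, throughput 14 + 9 + 11 + 15 = 49.
node-H + node-G + node-E + node-A: power draw 14 + 4 + 4 + 11 = 33 ≤ 33, throughput 6 + 14 + 11 + 15 = 46.
Best is node-G, node-F, node-E, and node-A with total throughput 49.

49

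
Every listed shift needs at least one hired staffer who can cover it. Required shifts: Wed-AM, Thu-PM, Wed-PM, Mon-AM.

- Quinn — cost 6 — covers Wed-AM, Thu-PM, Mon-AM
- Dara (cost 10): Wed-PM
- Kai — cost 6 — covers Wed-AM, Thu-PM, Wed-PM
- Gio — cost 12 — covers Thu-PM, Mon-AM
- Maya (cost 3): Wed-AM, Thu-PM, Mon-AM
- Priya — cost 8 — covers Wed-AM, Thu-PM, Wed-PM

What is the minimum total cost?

9

Choose Kai and Maya: together they cover Wed-AM, Thu-PM, Wed-PM, Mon-AM — every shift.
Total cost: 6 + 3 = 9.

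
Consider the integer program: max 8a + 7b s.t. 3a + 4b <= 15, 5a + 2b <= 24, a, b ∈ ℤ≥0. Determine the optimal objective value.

32

The continuous relaxation peaks at (4.71, 0.214) with value 39.21; rounding to a feasible lattice point costs some objective.
(a,b)=(4,0): 3·4+4·0=12≤15, 5·4+2·0=20≤24, objective 32.
(a,b)=(3,1): 3·3+4·1=13≤15, 5·3+2·1=17≤24, objective 31.
(a,b)=(3,0): 3·3+4·0=9≤15, 5·3+2·0=15≤24, objective 24.
The best lattice point is (4,0), giving 32.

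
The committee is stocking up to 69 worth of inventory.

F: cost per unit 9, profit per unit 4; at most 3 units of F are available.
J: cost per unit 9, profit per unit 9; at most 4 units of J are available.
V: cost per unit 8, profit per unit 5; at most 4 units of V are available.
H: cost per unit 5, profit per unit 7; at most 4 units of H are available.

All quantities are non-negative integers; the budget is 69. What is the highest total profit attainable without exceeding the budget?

69

1×F, 4×J, and 4×H: cost 65 ≤ 69, profit 1·4 + 4·9 + 4·7 = 68.
4×J, 1×V, and 4×H: cost 64 ≤ 69, profit 4·9 + 1·5 + 4·7 = 69.
Best is 69.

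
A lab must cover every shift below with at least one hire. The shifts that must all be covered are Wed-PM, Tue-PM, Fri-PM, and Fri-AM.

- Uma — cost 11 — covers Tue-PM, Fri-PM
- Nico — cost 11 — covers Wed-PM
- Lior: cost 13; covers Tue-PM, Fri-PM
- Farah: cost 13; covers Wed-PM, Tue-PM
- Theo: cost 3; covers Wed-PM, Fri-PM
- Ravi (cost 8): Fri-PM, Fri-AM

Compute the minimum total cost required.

The greedy cost-per-new-shift heuristic would pick Theo, Ravi, and Uma for 22, but a cheaper cover exists.
Choose Farah and Ravi: together they cover Wed-PM, Tue-PM, Fri-PM, Fri-AM — every shift.
Total cost: 13 + 8 = 21.
No cover costs less than 21.

21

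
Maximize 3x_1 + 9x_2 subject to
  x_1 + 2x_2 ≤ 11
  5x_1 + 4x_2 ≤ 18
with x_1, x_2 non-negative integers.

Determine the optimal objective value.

The continuous relaxation peaks at (0, 4.5) with value 40.50; rounding to a feasible lattice point costs some objective.
(x_1,x_2)=(0,4) is feasible, giving 36.
(x_1,x_2)=(1,3) is feasible, giving 30.
(x_1,x_2)=(0,3) is feasible, giving 27.
The best lattice point is (0,4), giving 36.

36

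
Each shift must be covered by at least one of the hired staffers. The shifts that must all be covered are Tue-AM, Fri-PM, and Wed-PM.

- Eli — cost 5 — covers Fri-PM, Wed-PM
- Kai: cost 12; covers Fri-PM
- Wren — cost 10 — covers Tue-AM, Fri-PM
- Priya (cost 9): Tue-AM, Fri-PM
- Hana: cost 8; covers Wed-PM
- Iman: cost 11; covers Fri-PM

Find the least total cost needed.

14

This is a weighted set-cover instance.
Choose Eli and Priya: together they cover Tue-AM, Fri-PM, Wed-PM — every shift.
Total cost: 5 + 9 = 14.
No cover costs less than 14.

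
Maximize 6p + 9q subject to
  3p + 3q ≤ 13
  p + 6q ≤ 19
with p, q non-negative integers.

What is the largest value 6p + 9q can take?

33

Relaxing integrality, the LP optimum is 34.80 at (p,q) = (1.4, 2.93), which is not an integer point.
(p,q)=(1,3): 3·1+3·3=12≤13, 1·1+6·3=19≤19, objective 33.
(p,q)=(2,2): 3·2+3·2=12≤13, 1·2+6·2=14≤19, objective 30.
(p,q)=(0,3): 3·0+3·3=9≤13, 1·0+6·3=18≤19, objective 27.
Maximum is 33 at (p,q)=(1,3).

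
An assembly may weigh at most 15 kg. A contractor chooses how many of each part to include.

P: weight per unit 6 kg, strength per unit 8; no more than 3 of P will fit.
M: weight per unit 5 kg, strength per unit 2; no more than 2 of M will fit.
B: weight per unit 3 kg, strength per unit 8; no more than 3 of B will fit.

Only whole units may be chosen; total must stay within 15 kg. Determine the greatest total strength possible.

B has the best ratio (8/3); taking only B gives at most 3×8 = 24 (stopped by the supply cap of 3).
Mixing does better — 1×P and 3×B: weight 15 ≤ 15, strength 1·8 + 3·8 = 32.

32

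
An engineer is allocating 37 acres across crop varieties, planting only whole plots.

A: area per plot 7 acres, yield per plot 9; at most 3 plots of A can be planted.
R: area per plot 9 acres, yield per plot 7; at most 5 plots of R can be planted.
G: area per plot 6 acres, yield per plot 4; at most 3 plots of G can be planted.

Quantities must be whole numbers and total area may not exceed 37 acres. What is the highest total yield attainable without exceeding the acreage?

38

3×A, 1×R, and 1×G: area 36 ≤ 37, yield 3·9 + 1·7 + 1·4 = 38.
3×A and 2×G: area 33 ≤ 37, yield 3·9 + 2·4 = 35.
Best is 38.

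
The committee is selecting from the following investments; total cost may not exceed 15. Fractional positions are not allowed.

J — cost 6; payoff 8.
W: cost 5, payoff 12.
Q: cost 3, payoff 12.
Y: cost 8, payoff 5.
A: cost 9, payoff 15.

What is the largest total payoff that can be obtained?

Q + A: cost 3 + 9 = 12 ≤ 15, payoff 12 + 15 = 27.
W + A: cost 5 + 9 = 14 ≤ 15, payoff 12 + 15 = 27.
J + W + Q: cost 6 + 5 + 3 = 14 ≤ 15, payoff 8 + 12 + 12 = 32.
Best is J, W, and Q with total payoff 32.

32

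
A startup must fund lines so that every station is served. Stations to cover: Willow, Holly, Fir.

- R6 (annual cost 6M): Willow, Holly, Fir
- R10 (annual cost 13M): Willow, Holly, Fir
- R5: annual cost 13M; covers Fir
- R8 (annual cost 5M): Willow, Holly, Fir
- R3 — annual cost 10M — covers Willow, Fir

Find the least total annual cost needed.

R8 alone covers Willow, Holly, Fir — every station.
Total annual cost: 5.
No cover costs less than 5.

5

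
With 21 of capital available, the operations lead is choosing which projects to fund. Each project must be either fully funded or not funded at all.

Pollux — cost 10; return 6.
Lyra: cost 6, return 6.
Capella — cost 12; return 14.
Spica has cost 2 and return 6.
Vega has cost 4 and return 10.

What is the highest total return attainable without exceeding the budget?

Capella + Spica + Vega: cost 12 + 2 + 4 = 18 ≤ 21, return 14 + 6 + 10 = 30.
Capella + Vega: cost 12 + 4 = 16 ≤ 21, return 14 + 10 = 24.
Lyra + Capella + Spica: cost 6 + 12 + 2 = 20 ≤ 21, return 6 + 14 + 6 = 26.
Best is Capella, Spica, and Vega with total return 30.

30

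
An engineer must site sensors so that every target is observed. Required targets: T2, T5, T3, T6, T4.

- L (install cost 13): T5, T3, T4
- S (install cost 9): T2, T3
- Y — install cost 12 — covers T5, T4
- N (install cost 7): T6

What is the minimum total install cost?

28

Choose S, Y, and N: together they cover T2, T5, T3, T6, T4 — every target.
Total install cost: 9 + 12 + 7 = 28.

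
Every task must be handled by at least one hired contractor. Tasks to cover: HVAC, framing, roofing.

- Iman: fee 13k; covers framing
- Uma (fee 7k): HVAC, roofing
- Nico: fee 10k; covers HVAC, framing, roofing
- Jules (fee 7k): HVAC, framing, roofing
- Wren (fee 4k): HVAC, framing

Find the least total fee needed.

This is a weighted set-cover instance.
The greedy cost-per-new-task heuristic would pick Wren and Uma for 11, but a cheaper cover exists.
Jules alone covers HVAC, framing, roofing — every task.
Total fee: 7.
No cover costs less than 7.

7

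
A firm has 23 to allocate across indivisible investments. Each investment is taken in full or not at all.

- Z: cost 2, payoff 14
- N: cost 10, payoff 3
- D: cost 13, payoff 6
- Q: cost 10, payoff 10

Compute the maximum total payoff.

27

Allowing fractional choices, the relaxed optimum would be about 29.1, but investments are indivisible.
Z + Q: cost 2 + 10 = 12 ≤ 23, payoff 14 + 10 = 24.
Z + N + Q: cost 2 + 10 + 10 = 22 ≤ 23, payoff 14 + 3 + 10 = 27.
Best is Z, N, and Q with total payoff 27.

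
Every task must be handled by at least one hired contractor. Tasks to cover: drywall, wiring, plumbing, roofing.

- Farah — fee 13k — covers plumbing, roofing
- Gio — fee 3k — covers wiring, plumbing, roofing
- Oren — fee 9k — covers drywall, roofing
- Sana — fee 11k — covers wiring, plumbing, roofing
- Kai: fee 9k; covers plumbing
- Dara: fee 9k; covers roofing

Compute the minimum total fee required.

Choose Gio and Oren: together they cover drywall, wiring, plumbing, roofing — every task.
Total fee: 3 + 9 = 12.
No cover costs less than 12.

12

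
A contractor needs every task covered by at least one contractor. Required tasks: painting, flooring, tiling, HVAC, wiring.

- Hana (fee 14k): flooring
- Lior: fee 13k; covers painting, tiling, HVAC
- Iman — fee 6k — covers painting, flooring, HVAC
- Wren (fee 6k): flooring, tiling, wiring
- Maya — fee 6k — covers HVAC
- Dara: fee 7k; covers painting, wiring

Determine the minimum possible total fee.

Choose Iman and Wren: together they cover painting, flooring, tiling, HVAC, wiring — every task.
Total fee: 6 + 6 = 12.

12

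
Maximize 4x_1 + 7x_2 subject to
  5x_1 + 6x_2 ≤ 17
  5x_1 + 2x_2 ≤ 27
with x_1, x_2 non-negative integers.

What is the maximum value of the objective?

18

Relaxing integrality, the LP optimum is 19.83 at (x_1,x_2) = (0, 2.83), which is not an integer point.
(x_1,x_2)=(1,2): 5·1+6·2=17≤17, 5·1+2·2=9≤27, objective 18.
(x_1,x_2)=(2,1): 5·2+6·1=16≤17, 5·2+2·1=12≤27, objective 15.
No feasible integer point exceeds 18.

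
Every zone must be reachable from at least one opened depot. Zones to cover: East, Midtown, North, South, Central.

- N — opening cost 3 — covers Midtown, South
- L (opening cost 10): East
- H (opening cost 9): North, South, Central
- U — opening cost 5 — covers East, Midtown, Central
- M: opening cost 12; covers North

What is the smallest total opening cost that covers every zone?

14

The greedy cost-per-new-zone heuristic would pick N, U, and H for 17, but a cheaper cover exists.
Choose H and U: together they cover East, Midtown, North, South, Central — every zone.
Total opening cost: 9 + 5 = 14.
No cover costs less than 14.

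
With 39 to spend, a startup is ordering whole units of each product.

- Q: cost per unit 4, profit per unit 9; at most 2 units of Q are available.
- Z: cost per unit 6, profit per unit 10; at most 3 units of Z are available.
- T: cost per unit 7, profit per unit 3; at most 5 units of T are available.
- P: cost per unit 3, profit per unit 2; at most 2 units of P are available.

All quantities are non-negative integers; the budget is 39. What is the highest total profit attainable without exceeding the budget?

55

Q has the best ratio (9/4); taking only Q gives at most 2×9 = 18 (stopped by the supply cap of 2).
Mixing does better — 2×Q, 3×Z, 1×T, and 2×P: cost 39 ≤ 39, profit 2·9 + 3·10 + 1·3 + 2·2 = 55.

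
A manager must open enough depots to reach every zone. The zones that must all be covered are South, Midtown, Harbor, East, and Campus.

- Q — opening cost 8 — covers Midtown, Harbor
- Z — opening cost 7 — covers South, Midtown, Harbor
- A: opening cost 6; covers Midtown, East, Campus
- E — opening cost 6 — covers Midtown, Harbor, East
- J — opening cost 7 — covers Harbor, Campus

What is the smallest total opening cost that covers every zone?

Choose Z and A: together they cover South, Midtown, Harbor, East, Campus — every zone.
Total opening cost: 7 + 6 = 13.
No cover costs less than 13.

13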